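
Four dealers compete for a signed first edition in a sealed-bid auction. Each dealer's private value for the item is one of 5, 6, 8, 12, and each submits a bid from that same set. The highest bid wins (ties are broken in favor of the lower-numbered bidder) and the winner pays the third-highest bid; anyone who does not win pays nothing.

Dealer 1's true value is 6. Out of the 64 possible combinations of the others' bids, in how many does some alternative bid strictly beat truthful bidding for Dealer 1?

Others bid (5, 5, 8): truth gives 0; bid 8 gives 1 > 0. Violating.
Others bid (5, 5, 12): truth gives 0; bid 12 gives 1 > 0. Violating.
Others bid (5, 8, 5): truth gives 0; bid 8 gives 1 > 0. Violating.
Others bid (5, 12, 5): truth gives 0; bid 12 gives 1 > 0. Violating.
Others bid (5, 5, 5): truth gives 1; no alternative beats it.
Others bid (5, 5, 6): truth gives 1; no alternative beats it.
(Checking all 64 profiles: 6 have a profitable deviation, 58 do not.)

6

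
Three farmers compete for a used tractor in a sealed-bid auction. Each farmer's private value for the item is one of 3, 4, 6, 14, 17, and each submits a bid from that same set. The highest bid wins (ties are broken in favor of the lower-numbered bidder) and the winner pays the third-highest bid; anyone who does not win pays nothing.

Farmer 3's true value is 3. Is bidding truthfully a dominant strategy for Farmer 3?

Yes

Check each profile of the others' bids and compare truth against every alternative bid.
Others bid (3, 3): truth gives 0, best alternative gives 0.
Others bid (3, 4): truth gives 0, best alternative gives 0.
Others bid (3, 6): truth gives 0, best alternative gives 0.
Others bid (3, 14): truth gives 0, best alternative gives 0.
Others bid (3, 17): truth gives 0, best alternative gives 0.
Others bid (4, 3): truth gives 0, best alternative gives 0.
(Remaining 19 profiles checked similarly; truth is weakly best in each.)
In every case the truthful bid is at least as good as any alternative, so it is a dominant strategy.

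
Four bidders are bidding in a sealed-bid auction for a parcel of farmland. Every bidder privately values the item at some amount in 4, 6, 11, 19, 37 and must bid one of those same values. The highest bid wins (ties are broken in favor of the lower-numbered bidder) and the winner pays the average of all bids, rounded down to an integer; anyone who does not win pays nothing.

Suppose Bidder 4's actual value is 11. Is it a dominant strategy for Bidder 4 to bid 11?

No

Consider the case where Bidder 1 bids 4, Bidder 2 bids 4 and Bidder 3 bids 4.
Truthful bid 11: wins, pays 5, utility 11 - 5 = 6.
Bid 6 instead: wins, pays 4, utility 11 - 4 = 7.
Since 7 > 6, bidding 6 is strictly better here, so truthful bidding is not dominant.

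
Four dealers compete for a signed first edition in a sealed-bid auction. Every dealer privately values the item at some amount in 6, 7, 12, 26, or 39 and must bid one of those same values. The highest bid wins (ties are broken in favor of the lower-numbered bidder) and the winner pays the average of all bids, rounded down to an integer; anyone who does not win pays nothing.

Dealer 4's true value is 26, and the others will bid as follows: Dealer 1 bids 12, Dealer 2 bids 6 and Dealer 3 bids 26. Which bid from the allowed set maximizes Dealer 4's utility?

Bid 6: loses, pays 0, utility 0.
Bid 7: loses, pays 0, utility 0.
Bid 12: loses, pays 0, utility 0.
Bid 26: loses, pays 0, utility 0.
Bid 39: wins, pays 20, utility 26 - 20 = 6.
The best choice is 39 with utility 6.

39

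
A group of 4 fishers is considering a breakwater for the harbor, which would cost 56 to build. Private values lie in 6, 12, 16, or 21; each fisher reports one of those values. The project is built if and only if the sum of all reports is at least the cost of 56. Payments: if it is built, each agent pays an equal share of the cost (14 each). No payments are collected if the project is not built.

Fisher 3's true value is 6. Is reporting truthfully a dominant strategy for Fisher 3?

Check each profile of the others' reports and compare truth against every alternative report.
Others report (6, 21, 21): truth gives 0, best alternative gives -8.
Others report (12, 12, 21): truth gives 0, best alternative gives -8.
Others report (12, 16, 16): truth gives 0, best alternative gives -8.
Others report (12, 16, 21): truth gives 0, best alternative gives -8.
Others report (12, 21, 12): truth gives 0, best alternative gives -8.
Others report (12, 21, 16): truth gives 0, best alternative gives -8.
(Remaining 58 profiles checked similarly; truth is weakly best in each.)
In every case the truthful report is at least as good as any alternative, so it is a dominant strategy.

Yes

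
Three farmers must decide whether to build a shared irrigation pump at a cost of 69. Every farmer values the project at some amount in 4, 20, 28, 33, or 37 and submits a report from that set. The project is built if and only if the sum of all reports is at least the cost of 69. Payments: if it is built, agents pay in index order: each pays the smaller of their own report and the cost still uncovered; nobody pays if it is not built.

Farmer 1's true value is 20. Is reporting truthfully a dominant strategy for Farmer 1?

No

Consider the case where Farmer 2 reports 28 and Farmer 3 reports 37.
Truthful report 20: project built, pays 20, utility 20 - 20 = 0.
Report 4 instead: project built, pays 4, utility 20 - 4 = 16.
Since 16 > 0, reporting 4 is strictly better here, so truthful reporting is not dominant.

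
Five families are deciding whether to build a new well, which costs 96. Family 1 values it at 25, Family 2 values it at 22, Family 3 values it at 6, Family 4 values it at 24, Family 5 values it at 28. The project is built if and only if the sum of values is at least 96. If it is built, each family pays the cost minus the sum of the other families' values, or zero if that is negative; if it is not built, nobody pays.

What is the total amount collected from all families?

63

Total value 105 ≥ cost 96, so it is built.
Family 1: others sum to 80; max(0, 96 - 80) = 16.
Family 2: others sum to 83; max(0, 96 - 83) = 13.
Family 3: others sum to 99; max(0, 96 - 99) = 0.
Family 4: others sum to 81; max(0, 96 - 81) = 15.
Family 5: others sum to 77; max(0, 96 - 77) = 19.
Total collected = 16 + 13 + 0 + 15 + 19 = 63.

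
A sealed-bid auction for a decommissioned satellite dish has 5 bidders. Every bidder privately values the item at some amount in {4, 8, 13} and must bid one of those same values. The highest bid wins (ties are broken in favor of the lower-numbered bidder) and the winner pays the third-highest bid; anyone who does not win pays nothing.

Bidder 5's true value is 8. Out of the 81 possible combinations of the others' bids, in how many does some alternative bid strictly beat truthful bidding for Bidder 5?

Others bid (4, 4, 4, 8): truth gives 0; bid 13 gives 4 > 0. Violating.
Others bid (4, 4, 8, 4): truth gives 0; bid 13 gives 4 > 0. Violating.
Others bid (4, 8, 4, 4): truth gives 0; bid 13 gives 4 > 0. Violating.
Others bid (8, 4, 4, 4): truth gives 0; bid 13 gives 4 > 0. Violating.
Others bid (4, 4, 4, 4): truth gives 4; no alternative beats it.
Others bid (4, 4, 4, 13): truth gives 0; no alternative beats it.
(Checking all 81 profiles: 4 have a profitable deviation, 77 do not.)

4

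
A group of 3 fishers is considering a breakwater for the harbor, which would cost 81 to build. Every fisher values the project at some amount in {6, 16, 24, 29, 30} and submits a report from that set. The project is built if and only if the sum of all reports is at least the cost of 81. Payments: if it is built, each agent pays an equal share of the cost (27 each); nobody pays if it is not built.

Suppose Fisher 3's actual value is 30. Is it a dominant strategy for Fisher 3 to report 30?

Check each profile of the others' reports and compare truth against every alternative report.
Others report (24, 29): truth gives 3, best alternative gives 3.
Others report (24, 30): truth gives 3, best alternative gives 3.
Others report (29, 24): truth gives 3, best alternative gives 3.
Others report (29, 29): truth gives 3, best alternative gives 3.
Others report (29, 30): truth gives 3, best alternative gives 3.
Others report (30, 24): truth gives 3, best alternative gives 3.
(Remaining 19 profiles checked similarly; truth is weakly best in each.)
In every case the truthful report is at least as good as any alternative, so it is a dominant strategy.

Yes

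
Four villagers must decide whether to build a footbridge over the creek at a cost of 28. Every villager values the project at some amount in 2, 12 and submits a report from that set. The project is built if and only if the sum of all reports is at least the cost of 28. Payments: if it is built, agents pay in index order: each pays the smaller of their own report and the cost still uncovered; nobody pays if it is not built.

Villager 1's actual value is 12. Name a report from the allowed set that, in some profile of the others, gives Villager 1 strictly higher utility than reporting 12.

Suppose Villager 2 reports 2, Villager 3 reports 12 and Villager 4 reports 12.
Report 12: project built, pays 12, utility 12 - 12 = 0.
Report 2: project built, pays 2, utility 12 - 2 = 10.
So reporting 2 beats truth here (10 > 0).

2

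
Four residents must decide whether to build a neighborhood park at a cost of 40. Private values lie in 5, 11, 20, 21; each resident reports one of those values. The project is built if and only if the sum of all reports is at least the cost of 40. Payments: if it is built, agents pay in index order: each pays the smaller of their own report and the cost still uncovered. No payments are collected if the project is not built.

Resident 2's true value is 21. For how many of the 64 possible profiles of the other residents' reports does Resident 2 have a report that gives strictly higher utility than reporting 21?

Others report (5, 5, 11): truth gives 0; report 20 gives 1 > 0. Violating.
Others report (5, 5, 20): truth gives 0; report 11 gives 10 > 0. Violating.
Others report (5, 5, 21): truth gives 0; report 11 gives 10 > 0. Violating.
Others report (5, 11, 5): truth gives 0; report 20 gives 1 > 0. Violating.
Others report (5, 5, 5): truth gives 0; no alternative beats it.
(Checking all 64 profiles: 63 have a profitable deviation, 1 does not.)

63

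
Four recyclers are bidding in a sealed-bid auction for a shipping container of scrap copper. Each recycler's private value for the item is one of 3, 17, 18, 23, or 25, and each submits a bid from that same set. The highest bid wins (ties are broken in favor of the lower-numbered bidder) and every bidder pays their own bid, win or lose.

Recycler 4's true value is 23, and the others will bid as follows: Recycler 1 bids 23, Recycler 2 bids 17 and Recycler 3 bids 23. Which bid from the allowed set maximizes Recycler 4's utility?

25

Bid 3: loses but pays 3, utility -3.
Bid 17: loses but pays 17, utility -17.
Bid 18: loses but pays 18, utility -18.
Bid 23: loses but pays 23, utility -23.
Bid 25: wins, pays 25, utility 23 - 25 = -2.
The best choice is 25 with utility -2.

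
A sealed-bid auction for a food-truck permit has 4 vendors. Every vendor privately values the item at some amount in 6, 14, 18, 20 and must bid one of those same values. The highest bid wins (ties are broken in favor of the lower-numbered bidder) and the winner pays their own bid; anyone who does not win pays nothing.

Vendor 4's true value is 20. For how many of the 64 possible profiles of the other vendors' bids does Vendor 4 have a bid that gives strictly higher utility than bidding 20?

Others bid (6, 6, 6): truth gives 0; bid 14 gives 6 > 0. Violating.
Others bid (6, 6, 14): truth gives 0; bid 18 gives 2 > 0. Violating.
Others bid (6, 14, 6): truth gives 0; bid 18 gives 2 > 0. Violating.
Others bid (6, 14, 14): truth gives 0; bid 18 gives 2 > 0. Violating.
Others bid (6, 6, 18): truth gives 0; no alternative beats it.
Others bid (6, 6, 20): truth gives 0; no alternative beats it.
(Checking all 64 profiles: 8 have a profitable deviation, 56 do not.)

8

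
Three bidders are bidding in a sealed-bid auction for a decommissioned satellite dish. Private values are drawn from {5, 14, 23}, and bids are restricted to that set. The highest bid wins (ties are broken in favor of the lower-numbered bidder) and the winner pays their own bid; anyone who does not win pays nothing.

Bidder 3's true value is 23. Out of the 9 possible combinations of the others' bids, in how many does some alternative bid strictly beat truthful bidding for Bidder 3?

1

Others bid (5, 5): truth gives 0; bid 14 gives 9 > 0. Violating.
Others bid (5, 14): truth gives 0; no alternative beats it.
Others bid (5, 23): truth gives 0; no alternative beats it.
(Checking all 9 profiles: 1 has a profitable deviation, 8 do not.)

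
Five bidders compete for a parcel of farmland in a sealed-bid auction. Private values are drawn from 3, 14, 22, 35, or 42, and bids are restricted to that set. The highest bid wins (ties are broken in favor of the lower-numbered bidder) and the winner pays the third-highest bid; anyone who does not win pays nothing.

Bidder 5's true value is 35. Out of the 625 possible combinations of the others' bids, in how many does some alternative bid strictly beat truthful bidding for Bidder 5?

Others bid (3, 3, 3, 35): truth gives 0; bid 42 gives 32 > 0. Violating.
Others bid (3, 3, 14, 35): truth gives 0; bid 42 gives 21 > 0. Violating.
Others bid (3, 3, 22, 35): truth gives 0; bid 42 gives 13 > 0. Violating.
Others bid (3, 3, 35, 3): truth gives 0; bid 42 gives 32 > 0. Violating.
Others bid (3, 3, 3, 3): truth gives 32; no alternative beats it.
Others bid (3, 3, 3, 14): truth gives 32; no alternative beats it.
(Checking all 625 profiles: 108 have a profitable deviation, 517 do not.)

108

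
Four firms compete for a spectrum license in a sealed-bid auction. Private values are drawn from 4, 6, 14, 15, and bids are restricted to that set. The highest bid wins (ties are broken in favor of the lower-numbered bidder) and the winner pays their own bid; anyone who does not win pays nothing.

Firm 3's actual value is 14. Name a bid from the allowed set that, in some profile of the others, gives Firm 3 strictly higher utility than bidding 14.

6

Suppose Firm 1 bids 4, Firm 2 bids 4 and Firm 4 bids 4.
Bid 14: wins, pays 14, utility 14 - 14 = 0.
Bid 6: wins, pays 6, utility 14 - 6 = 8.
So bidding 6 beats truth here (8 > 0).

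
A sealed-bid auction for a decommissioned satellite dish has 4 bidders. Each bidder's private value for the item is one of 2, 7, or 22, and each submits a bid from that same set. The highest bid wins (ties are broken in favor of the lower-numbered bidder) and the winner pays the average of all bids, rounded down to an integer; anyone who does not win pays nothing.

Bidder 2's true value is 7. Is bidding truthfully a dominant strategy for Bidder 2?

Yes

Check each profile of the others' bids and compare truth against every alternative bid.
Others bid (2, 2, 2): truth gives 4, best alternative gives 0.
Others bid (2, 2, 7): truth gives 3, best alternative gives 0.
Others bid (2, 7, 2): truth gives 3, best alternative gives 0.
Others bid (2, 7, 7): truth gives 2, best alternative gives 0.
Others bid (2, 2, 22): truth gives 0, best alternative gives 0.
Others bid (2, 7, 22): truth gives 0, best alternative gives 0.
(Remaining 21 profiles checked similarly; truth is weakly best in each.)
In every case the truthful bid is at least as good as any alternative, so it is a dominant strategy.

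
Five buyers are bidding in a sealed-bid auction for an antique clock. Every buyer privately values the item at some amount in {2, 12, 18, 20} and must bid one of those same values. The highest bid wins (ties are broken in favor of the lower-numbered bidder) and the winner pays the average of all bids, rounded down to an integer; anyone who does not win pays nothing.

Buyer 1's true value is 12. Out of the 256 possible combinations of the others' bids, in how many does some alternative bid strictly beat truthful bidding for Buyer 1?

39

Others bid (2, 2, 2, 2): truth gives 8; bid 2 gives 10 > 8. Violating.
Others bid (2, 2, 2, 18): truth gives 0; bid 18 gives 4 > 0. Violating.
Others bid (2, 2, 2, 20): truth gives 0; bid 20 gives 3 > 0. Violating.
Others bid (2, 2, 12, 18): truth gives 0; bid 18 gives 2 > 0. Violating.
Others bid (2, 2, 2, 12): truth gives 6; no alternative beats it.
Others bid (2, 2, 12, 2): truth gives 6; no alternative beats it.
(Checking all 256 profiles: 39 have a profitable deviation, 217 do not.)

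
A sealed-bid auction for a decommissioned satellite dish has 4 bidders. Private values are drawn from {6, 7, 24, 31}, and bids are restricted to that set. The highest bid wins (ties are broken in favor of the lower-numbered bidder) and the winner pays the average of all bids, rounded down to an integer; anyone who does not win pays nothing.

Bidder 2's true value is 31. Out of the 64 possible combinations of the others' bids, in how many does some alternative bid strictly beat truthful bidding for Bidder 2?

18

Others bid (6, 6, 6): truth gives 19; bid 7 gives 25 > 19. Violating.
Others bid (6, 6, 7): truth gives 19; bid 7 gives 25 > 19. Violating.
Others bid (6, 6, 24): truth gives 15; bid 24 gives 16 > 15. Violating.
Others bid (6, 7, 6): truth gives 19; bid 7 gives 25 > 19. Violating.
Others bid (6, 6, 31): truth gives 13; no alternative beats it.
Others bid (6, 7, 31): truth gives 13; no alternative beats it.
(Checking all 64 profiles: 18 have a profitable deviation, 46 do not.)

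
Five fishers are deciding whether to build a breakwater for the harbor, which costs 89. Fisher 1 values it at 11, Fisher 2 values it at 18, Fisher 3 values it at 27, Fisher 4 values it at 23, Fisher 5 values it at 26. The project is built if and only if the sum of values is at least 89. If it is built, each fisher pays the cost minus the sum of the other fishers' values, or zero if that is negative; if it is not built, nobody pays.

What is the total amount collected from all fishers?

30

Total value 105 ≥ cost 89, so it is built.
Fisher 1: others sum to 94; max(0, 89 - 94) = 0.
Fisher 2: others sum to 87; max(0, 89 - 87) = 2.
Fisher 3: others sum to 78; max(0, 89 - 78) = 11.
Fisher 4: others sum to 82; max(0, 89 - 82) = 7.
Fisher 5: others sum to 79; max(0, 89 - 79) = 10.
Total collected = 0 + 2 + 11 + 7 + 10 = 30.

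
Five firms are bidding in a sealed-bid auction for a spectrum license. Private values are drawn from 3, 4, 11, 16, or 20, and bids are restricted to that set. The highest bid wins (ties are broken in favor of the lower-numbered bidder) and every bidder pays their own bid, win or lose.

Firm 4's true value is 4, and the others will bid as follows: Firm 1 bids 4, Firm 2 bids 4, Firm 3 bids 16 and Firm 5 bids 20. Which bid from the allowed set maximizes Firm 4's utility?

Bid 3: loses but pays 3, utility -3.
Bid 4: loses but pays 4, utility -4.
Bid 11: loses but pays 11, utility -11.
Bid 16: loses but pays 16, utility -16.
Bid 20: wins, pays 20, utility 4 - 20 = -16.
The best choice is 3 with utility -3.

3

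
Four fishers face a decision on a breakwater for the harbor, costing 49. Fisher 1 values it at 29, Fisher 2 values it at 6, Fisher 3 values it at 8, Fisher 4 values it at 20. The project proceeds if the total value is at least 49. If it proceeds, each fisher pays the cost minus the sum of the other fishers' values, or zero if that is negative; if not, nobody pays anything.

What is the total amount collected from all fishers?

Total value 63 ≥ cost 49, so it is built.
Fisher 1: others sum to 34; max(0, 49 - 34) = 15.
Fisher 2: others sum to 57; max(0, 49 - 57) = 0.
Fisher 3: others sum to 55; max(0, 49 - 55) = 0.
Fisher 4: others sum to 43; max(0, 49 - 43) = 6.
Total collected = 15 + 0 + 0 + 6 = 21.

21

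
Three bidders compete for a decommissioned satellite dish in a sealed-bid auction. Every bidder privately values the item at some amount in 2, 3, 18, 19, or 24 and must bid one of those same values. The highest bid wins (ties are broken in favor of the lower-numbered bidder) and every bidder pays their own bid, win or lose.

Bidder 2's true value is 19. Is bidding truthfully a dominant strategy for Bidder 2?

Consider the case where Bidder 1 bids 2 and Bidder 3 bids 2.
Truthful bid 19: wins, pays 19, utility 19 - 19 = 0.
Bid 3 instead: wins, pays 3, utility 19 - 3 = 16.
Since 16 > 0, bidding 3 is strictly better here, so truthful bidding is not dominant.

No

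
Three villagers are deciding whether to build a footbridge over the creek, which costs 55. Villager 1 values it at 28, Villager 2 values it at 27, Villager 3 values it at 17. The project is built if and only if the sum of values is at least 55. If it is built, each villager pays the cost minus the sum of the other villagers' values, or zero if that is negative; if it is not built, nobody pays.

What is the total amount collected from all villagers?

21

Total value 72 ≥ cost 55, so it is built.
Villager 1: others sum to 44; max(0, 55 - 44) = 11.
Villager 2: others sum to 45; max(0, 55 - 45) = 10.
Villager 3: others sum to 55; max(0, 55 - 55) = 0.
Total collected = 11 + 10 + 0 = 21.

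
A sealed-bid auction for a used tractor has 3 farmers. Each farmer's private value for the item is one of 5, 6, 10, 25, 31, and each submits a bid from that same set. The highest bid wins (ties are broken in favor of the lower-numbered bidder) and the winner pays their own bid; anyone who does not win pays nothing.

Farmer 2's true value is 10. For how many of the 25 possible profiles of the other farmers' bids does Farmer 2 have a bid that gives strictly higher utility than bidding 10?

2

Others bid (5, 5): truth gives 0; bid 6 gives 4 > 0. Violating.
Others bid (5, 6): truth gives 0; bid 6 gives 4 > 0. Violating.
Others bid (5, 10): truth gives 0; no alternative beats it.
Others bid (5, 25): truth gives 0; no alternative beats it.
(Checking all 25 profiles: 2 have a profitable deviation, 23 do not.)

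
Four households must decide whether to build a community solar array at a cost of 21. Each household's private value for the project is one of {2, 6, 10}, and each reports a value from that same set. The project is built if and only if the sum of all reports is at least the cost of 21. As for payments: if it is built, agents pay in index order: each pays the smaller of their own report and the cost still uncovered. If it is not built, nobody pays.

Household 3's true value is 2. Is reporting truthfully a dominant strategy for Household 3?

Yes

Check each profile of the others' reports and compare truth against every alternative report.
Others report (2, 6, 10): truth gives 0, best alternative gives -4.
Others report (2, 10, 6): truth gives 0, best alternative gives -4.
Others report (2, 10, 10): truth gives 0, best alternative gives -4.
Others report (6, 2, 10): truth gives 0, best alternative gives -4.
Others report (6, 6, 6): truth gives 0, best alternative gives -4.
Others report (6, 6, 10): truth gives 0, best alternative gives -4.
(Remaining 21 profiles checked similarly; truth is weakly best in each.)
In every case the truthful report is at least as good as any alternative, so it is a dominant strategy.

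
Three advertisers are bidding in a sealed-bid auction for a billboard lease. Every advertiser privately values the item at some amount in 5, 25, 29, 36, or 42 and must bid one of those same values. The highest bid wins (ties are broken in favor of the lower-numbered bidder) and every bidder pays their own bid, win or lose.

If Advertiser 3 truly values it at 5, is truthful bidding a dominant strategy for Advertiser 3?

Yes

Check each profile of the others' bids and compare truth against every alternative bid.
Others bid (5, 29): truth gives -5, best alternative gives -25.
Others bid (5, 36): truth gives -5, best alternative gives -25.
Others bid (5, 42): truth gives -5, best alternative gives -25.
Others bid (25, 29): truth gives -5, best alternative gives -25.
Others bid (25, 36): truth gives -5, best alternative gives -25.
Others bid (25, 42): truth gives -5, best alternative gives -25.
(Remaining 19 profiles checked similarly; truth is weakly best in each.)
In every case the truthful bid is at least as good as any alternative, so it is a dominant strategy.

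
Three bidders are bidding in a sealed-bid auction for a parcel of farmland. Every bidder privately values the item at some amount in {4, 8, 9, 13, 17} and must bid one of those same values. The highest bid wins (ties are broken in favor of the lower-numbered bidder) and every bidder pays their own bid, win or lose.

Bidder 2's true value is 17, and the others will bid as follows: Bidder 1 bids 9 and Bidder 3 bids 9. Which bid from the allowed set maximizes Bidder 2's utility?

13

Bid 4: loses but pays 4, utility -4.
Bid 8: loses but pays 8, utility -8.
Bid 9: loses but pays 9, utility -9.
Bid 13: wins, pays 13, utility 17 - 13 = 4.
Bid 17: wins, pays 17, utility 17 - 17 = 0.
The best choice is 13 with utility 4.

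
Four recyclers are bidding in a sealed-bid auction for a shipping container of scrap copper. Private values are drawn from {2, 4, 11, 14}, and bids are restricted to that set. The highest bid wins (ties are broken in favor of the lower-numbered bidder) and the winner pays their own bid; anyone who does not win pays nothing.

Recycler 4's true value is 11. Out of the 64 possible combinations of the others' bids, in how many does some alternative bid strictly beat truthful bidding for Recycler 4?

1

Others bid (2, 2, 2): truth gives 0; bid 4 gives 7 > 0. Violating.
Others bid (2, 2, 4): truth gives 0; no alternative beats it.
Others bid (2, 2, 11): truth gives 0; no alternative beats it.
(Checking all 64 profiles: 1 has a profitable deviation, 63 do not.)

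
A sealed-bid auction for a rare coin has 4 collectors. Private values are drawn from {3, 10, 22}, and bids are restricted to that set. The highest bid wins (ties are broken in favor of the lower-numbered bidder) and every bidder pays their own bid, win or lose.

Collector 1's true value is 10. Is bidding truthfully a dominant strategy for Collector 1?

Consider the case where Collector 2 bids 3, Collector 3 bids 3 and Collector 4 bids 3.
Truthful bid 10: wins, pays 10, utility 10 - 10 = 0.
Bid 3 instead: wins, pays 3, utility 10 - 3 = 7.
Since 7 > 0, bidding 3 is strictly better here, so truthful bidding is not dominant.

No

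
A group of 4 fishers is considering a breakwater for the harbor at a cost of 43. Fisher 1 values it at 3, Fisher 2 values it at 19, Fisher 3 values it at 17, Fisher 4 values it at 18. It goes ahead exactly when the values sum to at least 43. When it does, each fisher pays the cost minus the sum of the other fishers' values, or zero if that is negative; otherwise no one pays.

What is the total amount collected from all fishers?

Total value 57 ≥ cost 43, so it is built.
Fisher 1: others sum to 54; max(0, 43 - 54) = 0.
Fisher 2: others sum to 38; max(0, 43 - 38) = 5.
Fisher 3: others sum to 40; max(0, 43 - 40) = 3.
Fisher 4: others sum to 39; max(0, 43 - 39) = 4.
Total collected = 0 + 5 + 3 + 4 = 12.

12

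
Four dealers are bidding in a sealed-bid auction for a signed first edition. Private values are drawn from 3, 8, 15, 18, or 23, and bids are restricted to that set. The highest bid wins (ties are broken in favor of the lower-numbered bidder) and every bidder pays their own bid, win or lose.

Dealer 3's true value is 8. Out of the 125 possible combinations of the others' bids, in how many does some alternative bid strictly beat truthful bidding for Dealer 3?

123

Others bid (3, 3, 15): truth gives -8; bid 3 gives -3 > -8. Violating.
Others bid (3, 3, 18): truth gives -8; bid 3 gives -3 > -8. Violating.
Others bid (3, 3, 23): truth gives -8; bid 3 gives -3 > -8. Violating.
Others bid (3, 8, 3): truth gives -8; bid 3 gives -3 > -8. Violating.
Others bid (3, 3, 3): truth gives 0; no alternative beats it.
Others bid (3, 3, 8): truth gives 0; no alternative beats it.
(Checking all 125 profiles: 123 have a profitable deviation, 2 do not.)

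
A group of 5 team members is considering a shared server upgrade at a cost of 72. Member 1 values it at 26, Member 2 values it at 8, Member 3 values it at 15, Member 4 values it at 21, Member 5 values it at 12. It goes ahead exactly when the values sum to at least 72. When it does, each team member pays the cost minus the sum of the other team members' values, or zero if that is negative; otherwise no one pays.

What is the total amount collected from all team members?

34

Total value 82 ≥ cost 72, so it is built.
Member 1: others sum to 56; max(0, 72 - 56) = 16.
Member 2: others sum to 74; max(0, 72 - 74) = 0.
Member 3: others sum to 67; max(0, 72 - 67) = 5.
Member 4: others sum to 61; max(0, 72 - 61) = 11.
Member 5: others sum to 70; max(0, 72 - 70) = 2.
Total collected = 16 + 0 + 5 + 11 + 2 = 34.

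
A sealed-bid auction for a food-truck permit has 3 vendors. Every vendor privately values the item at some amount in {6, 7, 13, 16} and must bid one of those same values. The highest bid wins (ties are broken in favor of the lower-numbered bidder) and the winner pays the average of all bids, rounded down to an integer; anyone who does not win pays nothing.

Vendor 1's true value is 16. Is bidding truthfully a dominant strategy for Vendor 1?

Consider the case where Vendor 2 bids 6 and Vendor 3 bids 6.
Truthful bid 16: wins, pays 9, utility 16 - 9 = 7.
Bid 6 instead: wins, pays 6, utility 16 - 6 = 10.
Since 10 > 7, bidding 6 is strictly better here, so truthful bidding is not dominant.

No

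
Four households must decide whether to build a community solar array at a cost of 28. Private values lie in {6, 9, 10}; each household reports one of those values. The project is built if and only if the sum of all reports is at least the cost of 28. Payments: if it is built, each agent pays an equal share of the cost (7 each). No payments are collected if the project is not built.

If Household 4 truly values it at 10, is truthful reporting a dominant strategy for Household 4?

Yes

Check each profile of the others' reports and compare truth against every alternative report.
Others report (6, 6, 6): truth gives 3, best alternative gives 0.
Others report (6, 6, 9): truth gives 3, best alternative gives 3.
Others report (6, 6, 10): truth gives 3, best alternative gives 3.
Others report (6, 9, 6): truth gives 3, best alternative gives 3.
Others report (6, 9, 9): truth gives 3, best alternative gives 3.
Others report (6, 9, 10): truth gives 3, best alternative gives 3.
(Remaining 21 profiles checked similarly; truth is weakly best in each.)
In every case the truthful report is at least as good as any alternative, so it is a dominant strategy.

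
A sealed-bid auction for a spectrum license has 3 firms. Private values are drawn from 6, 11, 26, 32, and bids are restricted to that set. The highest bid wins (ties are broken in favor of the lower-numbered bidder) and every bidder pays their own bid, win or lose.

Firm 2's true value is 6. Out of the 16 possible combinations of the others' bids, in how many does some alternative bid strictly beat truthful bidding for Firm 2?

Others bid (6, 6): truth gives -6; bid 11 gives -5 > -6. Violating.
Others bid (6, 11): truth gives -6; bid 11 gives -5 > -6. Violating.
Others bid (6, 26): truth gives -6; no alternative beats it.
Others bid (6, 32): truth gives -6; no alternative beats it.
(Checking all 16 profiles: 2 have a profitable deviation, 14 do not.)

2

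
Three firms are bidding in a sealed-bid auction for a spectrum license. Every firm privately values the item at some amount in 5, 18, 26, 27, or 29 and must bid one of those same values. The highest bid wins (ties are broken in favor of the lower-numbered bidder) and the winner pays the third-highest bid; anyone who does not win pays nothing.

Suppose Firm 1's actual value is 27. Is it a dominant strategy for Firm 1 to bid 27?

No

Consider the case where Firm 2 bids 5 and Firm 3 bids 29.
Truthful bid 27: loses, pays 0, utility 0.
Bid 29 instead: wins, pays 5, utility 27 - 5 = 22.
Since 22 > 0, bidding 29 is strictly better here, so truthful bidding is not dominant.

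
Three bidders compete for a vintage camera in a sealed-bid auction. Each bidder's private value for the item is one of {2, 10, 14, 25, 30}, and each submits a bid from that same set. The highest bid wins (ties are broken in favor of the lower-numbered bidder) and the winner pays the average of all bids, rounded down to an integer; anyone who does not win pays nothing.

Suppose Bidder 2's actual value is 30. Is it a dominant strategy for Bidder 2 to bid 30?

No

Consider the case where Bidder 1 bids 2 and Bidder 3 bids 2.
Truthful bid 30: wins, pays 11, utility 30 - 11 = 19.
Bid 10 instead: wins, pays 4, utility 30 - 4 = 26.
Since 26 > 19, bidding 10 is strictly better here, so truthful bidding is not dominant.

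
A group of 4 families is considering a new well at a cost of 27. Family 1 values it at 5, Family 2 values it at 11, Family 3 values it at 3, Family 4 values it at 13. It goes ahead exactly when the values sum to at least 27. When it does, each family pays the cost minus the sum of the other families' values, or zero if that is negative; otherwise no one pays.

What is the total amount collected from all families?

14

Total value 32 ≥ cost 27, so it is built.
Family 1: others sum to 27; max(0, 27 - 27) = 0.
Family 2: others sum to 21; max(0, 27 - 21) = 6.
Family 3: others sum to 29; max(0, 27 - 29) = 0.
Family 4: others sum to 19; max(0, 27 - 19) = 8.
Total collected = 0 + 6 + 0 + 8 = 14.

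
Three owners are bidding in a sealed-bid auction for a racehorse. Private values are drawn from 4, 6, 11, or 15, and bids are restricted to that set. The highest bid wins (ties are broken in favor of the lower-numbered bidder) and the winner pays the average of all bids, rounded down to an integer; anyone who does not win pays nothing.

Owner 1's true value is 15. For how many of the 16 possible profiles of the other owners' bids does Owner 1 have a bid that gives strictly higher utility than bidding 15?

Others bid (4, 4): truth gives 8; bid 4 gives 11 > 8. Violating.
Others bid (4, 6): truth gives 7; bid 6 gives 10 > 7. Violating.
Others bid (4, 11): truth gives 5; bid 11 gives 7 > 5. Violating.
Others bid (6, 4): truth gives 7; bid 6 gives 10 > 7. Violating.
Others bid (4, 15): truth gives 4; no alternative beats it.
Others bid (6, 15): truth gives 3; no alternative beats it.
(Checking all 16 profiles: 9 have a profitable deviation, 7 do not.)

9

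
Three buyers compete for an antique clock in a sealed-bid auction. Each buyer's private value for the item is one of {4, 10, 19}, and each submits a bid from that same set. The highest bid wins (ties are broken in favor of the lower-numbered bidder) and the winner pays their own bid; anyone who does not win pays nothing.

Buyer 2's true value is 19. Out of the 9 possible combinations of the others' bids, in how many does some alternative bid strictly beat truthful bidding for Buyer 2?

Others bid (4, 4): truth gives 0; bid 10 gives 9 > 0. Violating.
Others bid (4, 10): truth gives 0; bid 10 gives 9 > 0. Violating.
Others bid (4, 19): truth gives 0; no alternative beats it.
Others bid (10, 4): truth gives 0; no alternative beats it.
(Checking all 9 profiles: 2 have a profitable deviation, 7 do not.)

2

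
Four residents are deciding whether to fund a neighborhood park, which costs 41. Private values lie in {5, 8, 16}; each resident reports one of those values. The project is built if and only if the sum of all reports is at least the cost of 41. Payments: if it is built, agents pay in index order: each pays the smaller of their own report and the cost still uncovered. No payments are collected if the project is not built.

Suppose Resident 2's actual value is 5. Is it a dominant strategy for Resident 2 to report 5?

Yes

Check each profile of the others' reports and compare truth against every alternative report.
Others report (5, 16, 16): truth gives 0, best alternative gives -3.
Others report (8, 16, 16): truth gives 0, best alternative gives -3.
Others report (16, 5, 16): truth gives 0, best alternative gives -3.
Others report (16, 8, 16): truth gives 0, best alternative gives -3.
Others report (16, 16, 5): truth gives 0, best alternative gives -3.
Others report (16, 16, 8): truth gives 0, best alternative gives -3.
(Remaining 21 profiles checked similarly; truth is weakly best in each.)
In every case the truthful report is at least as good as any alternative, so it is a dominant strategy.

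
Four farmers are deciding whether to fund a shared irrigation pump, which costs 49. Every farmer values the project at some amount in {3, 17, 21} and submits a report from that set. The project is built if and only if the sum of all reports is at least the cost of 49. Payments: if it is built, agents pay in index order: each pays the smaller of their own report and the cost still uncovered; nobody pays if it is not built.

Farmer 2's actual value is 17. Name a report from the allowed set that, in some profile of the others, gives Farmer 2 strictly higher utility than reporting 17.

3

Suppose Farmer 1 reports 17, Farmer 3 reports 17 and Farmer 4 reports 17.
Report 17: project built, pays 17, utility 17 - 17 = 0.
Report 3: project built, pays 3, utility 17 - 3 = 14.
So reporting 3 beats truth here (14 > 0).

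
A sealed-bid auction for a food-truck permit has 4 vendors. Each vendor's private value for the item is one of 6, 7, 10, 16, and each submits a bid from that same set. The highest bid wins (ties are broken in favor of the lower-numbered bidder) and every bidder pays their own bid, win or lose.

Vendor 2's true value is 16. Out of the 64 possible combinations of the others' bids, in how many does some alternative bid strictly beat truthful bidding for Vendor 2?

34

Others bid (6, 6, 6): truth gives 0; bid 7 gives 9 > 0. Violating.
Others bid (6, 6, 7): truth gives 0; bid 7 gives 9 > 0. Violating.
Others bid (6, 6, 10): truth gives 0; bid 10 gives 6 > 0. Violating.
Others bid (6, 7, 6): truth gives 0; bid 7 gives 9 > 0. Violating.
Others bid (6, 6, 16): truth gives 0; no alternative beats it.
Others bid (6, 7, 16): truth gives 0; no alternative beats it.
(Checking all 64 profiles: 34 have a profitable deviation, 30 do not.)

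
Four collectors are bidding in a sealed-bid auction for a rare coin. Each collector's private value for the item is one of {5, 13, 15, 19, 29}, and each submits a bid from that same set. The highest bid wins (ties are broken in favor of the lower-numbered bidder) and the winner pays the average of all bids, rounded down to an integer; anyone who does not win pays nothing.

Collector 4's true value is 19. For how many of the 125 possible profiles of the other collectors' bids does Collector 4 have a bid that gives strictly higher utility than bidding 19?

Others bid (5, 5, 5): truth gives 11; bid 13 gives 12 > 11. Violating.
Others bid (5, 5, 13): truth gives 9; bid 15 gives 10 > 9. Violating.
Others bid (5, 5, 19): truth gives 0; bid 29 gives 5 > 0. Violating.
Others bid (5, 13, 5): truth gives 9; bid 15 gives 10 > 9. Violating.
Others bid (5, 5, 15): truth gives 8; no alternative beats it.
Others bid (5, 5, 29): truth gives 0; no alternative beats it.
(Checking all 125 profiles: 29 have a profitable deviation, 96 do not.)

29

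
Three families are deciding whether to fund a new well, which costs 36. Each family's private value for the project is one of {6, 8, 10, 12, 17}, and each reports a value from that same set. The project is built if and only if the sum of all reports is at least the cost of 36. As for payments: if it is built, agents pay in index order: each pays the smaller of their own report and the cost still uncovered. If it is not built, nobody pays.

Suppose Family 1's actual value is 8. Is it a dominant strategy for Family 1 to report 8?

No

Consider the case where Family 2 reports 17 and Family 3 reports 17.
Truthful report 8: project built, pays 8, utility 8 - 8 = 0.
Report 6 instead: project built, pays 6, utility 8 - 6 = 2.
Since 2 > 0, reporting 6 is strictly better here, so truthful reporting is not dominant.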